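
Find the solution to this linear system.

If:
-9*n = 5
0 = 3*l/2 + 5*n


Then:
l = 50/27
n = -5/9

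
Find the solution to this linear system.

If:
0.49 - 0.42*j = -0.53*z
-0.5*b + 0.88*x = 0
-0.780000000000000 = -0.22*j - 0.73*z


Then:
b = 1.76*x
j = 1.82
z = 0.52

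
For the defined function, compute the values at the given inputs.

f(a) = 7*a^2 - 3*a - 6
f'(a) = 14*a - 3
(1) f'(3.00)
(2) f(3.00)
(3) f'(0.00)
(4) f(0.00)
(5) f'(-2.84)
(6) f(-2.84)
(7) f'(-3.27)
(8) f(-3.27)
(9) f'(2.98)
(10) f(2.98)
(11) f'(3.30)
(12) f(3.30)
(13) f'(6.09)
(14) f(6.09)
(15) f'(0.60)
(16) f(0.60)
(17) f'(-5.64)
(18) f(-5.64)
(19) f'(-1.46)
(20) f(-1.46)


(1) = 39.00
(2) = 48.00
(3) = -3.00
(4) = -6.00
(5) = -42.76
(6) = 58.98
(7) = -48.78
(8) = 78.66
(9) = 38.72
(10) = 47.22
(11) = 43.20
(12) = 60.33
(13) = 82.26
(14) = 235.35
(15) = 5.40
(16) = -5.28
(17) = -81.96
(18) = 233.59
(19) = -23.44
(20) = 13.30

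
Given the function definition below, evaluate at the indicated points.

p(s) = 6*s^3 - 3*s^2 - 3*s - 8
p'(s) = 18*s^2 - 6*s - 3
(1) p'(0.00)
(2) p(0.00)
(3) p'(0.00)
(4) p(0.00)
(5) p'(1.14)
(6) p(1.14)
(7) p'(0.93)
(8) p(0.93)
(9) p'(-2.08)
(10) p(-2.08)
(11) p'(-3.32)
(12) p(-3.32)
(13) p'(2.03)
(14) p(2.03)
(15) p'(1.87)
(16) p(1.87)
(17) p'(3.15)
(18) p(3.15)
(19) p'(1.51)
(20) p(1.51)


(1) = -3.00
(2) = -8.00
(3) = -3.00
(4) = -8.00
(5) = 13.55
(6) = -6.43
(7) = 6.99
(8) = -8.56
(9) = 87.36
(10) = -68.73
(11) = 215.32
(12) = -250.67
(13) = 59.00
(14) = 23.74
(15) = 48.72
(16) = 15.13
(17) = 156.70
(18) = 140.32
(19) = 28.98
(20) = 1.29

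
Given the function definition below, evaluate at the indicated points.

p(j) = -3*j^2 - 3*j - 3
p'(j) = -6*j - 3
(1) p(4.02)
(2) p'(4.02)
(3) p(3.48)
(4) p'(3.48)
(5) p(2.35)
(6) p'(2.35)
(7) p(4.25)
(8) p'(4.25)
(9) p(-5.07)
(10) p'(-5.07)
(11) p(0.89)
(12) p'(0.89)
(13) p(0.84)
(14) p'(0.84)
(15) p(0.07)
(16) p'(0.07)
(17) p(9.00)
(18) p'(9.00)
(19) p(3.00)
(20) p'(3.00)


(1) = -63.54
(2) = -27.12
(3) = -49.77
(4) = -23.88
(5) = -26.62
(6) = -17.10
(7) = -69.94
(8) = -28.50
(9) = -64.90
(10) = 27.42
(11) = -8.05
(12) = -8.34
(13) = -7.64
(14) = -8.04
(15) = -3.22
(16) = -3.42
(17) = -273.00
(18) = -57.00
(19) = -39.00
(20) = -21.00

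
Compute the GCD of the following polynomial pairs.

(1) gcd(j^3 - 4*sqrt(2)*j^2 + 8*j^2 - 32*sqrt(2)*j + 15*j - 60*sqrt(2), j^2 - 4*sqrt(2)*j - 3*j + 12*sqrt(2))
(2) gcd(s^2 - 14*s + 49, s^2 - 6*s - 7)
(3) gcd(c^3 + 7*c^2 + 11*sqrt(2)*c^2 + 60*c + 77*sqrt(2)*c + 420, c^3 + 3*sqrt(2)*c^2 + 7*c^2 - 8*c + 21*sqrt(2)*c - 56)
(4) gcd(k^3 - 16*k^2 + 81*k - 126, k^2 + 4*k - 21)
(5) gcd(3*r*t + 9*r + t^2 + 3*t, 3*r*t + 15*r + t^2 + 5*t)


(1) = j - 4*sqrt(2)
(2) = s - 7
(3) = gcd((c + 7)*(c + 5*sqrt(2))*(c + 6*sqrt(2)), (c + 7)*(c - sqrt(2))*(c + 4*sqrt(2))) = c + 7
(4) = k - 3
(5) = gcd((3*r + t)*(t + 3), (3*r + t)*(t + 5)) = 3*r + t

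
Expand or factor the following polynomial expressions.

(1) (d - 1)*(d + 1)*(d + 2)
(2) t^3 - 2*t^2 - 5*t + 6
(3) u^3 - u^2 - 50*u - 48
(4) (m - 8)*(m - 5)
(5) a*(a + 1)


(1) = d^3 + 2*d^2 - d - 2
(2) = (t - 3)*(t - 1)*(t + 2)
(3) = (u - 8)*(u + 1)*(u + 6)
(4) = m^2 - 13*m + 40
(5) = a^2 + a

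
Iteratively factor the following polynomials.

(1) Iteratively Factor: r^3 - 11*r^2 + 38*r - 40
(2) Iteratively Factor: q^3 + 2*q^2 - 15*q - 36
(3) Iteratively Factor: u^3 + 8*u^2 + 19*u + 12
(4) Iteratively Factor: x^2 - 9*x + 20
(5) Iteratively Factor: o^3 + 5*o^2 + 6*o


(1) = (r - 4)*(r^2 - 7*r + 10) = (r - 5)*(r - 4)*(r - 2)
(2) = (q + 3)*(q^2 - q - 12) = (q + 3)^2*(q - 4)
(3) = (u + 1)*(u^2 + 7*u + 12) = (u + 1)*(u + 3)*(u + 4)
(4) = (x - 4)*(x - 5)
(5) = (o + 3)*(o^2 + 2*o) = (o + 2)*(o + 3)*(o)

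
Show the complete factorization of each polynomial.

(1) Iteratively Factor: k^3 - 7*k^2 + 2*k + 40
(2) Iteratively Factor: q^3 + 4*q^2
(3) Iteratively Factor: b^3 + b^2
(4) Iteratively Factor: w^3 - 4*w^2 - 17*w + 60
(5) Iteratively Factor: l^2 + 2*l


(1) = (k + 2)*(k^2 - 9*k + 20) = (k - 4)*(k + 2)*(k - 5)
(2) = (q + 4)*(q^2) = q*(q + 4)*(q)
(3) = (b + 1)*(b^2) = b*(b + 1)*(b)
(4) = (w + 4)*(w^2 - 8*w + 15) = (w - 3)*(w + 4)*(w - 5)
(5) = (l + 2)*(l)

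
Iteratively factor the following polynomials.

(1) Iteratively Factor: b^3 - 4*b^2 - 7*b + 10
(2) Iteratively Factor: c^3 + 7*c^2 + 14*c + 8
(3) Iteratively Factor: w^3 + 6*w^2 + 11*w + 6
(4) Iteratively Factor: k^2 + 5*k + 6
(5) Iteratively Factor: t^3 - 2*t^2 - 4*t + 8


(1) = (b + 2)*(b^2 - 6*b + 5) = (b - 1)*(b + 2)*(b - 5)
(2) = (c + 4)*(c^2 + 3*c + 2) = (c + 1)*(c + 4)*(c + 2)
(3) = (w + 1)*(w^2 + 5*w + 6) = (w + 1)*(w + 3)*(w + 2)
(4) = (k + 2)*(k + 3)
(5) = (t - 2)*(t^2 - 4) = (t - 2)*(t + 2)*(t - 2)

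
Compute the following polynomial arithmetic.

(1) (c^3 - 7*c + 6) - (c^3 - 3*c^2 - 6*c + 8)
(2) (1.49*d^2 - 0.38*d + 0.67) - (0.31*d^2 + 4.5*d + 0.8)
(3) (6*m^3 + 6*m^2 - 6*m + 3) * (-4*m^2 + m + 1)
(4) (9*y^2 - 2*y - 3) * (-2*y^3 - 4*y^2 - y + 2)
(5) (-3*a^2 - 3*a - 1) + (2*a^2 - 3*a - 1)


(1) = 3*c^2 - c - 2
(2) = 1.18*d^2 - 4.88*d - 0.13
(3) = -24*m^5 - 18*m^4 + 36*m^3 - 12*m^2 - 3*m + 3
(4) = -18*y^5 - 32*y^4 + 5*y^3 + 32*y^2 - y - 6
(5) = -a^2 - 6*a - 2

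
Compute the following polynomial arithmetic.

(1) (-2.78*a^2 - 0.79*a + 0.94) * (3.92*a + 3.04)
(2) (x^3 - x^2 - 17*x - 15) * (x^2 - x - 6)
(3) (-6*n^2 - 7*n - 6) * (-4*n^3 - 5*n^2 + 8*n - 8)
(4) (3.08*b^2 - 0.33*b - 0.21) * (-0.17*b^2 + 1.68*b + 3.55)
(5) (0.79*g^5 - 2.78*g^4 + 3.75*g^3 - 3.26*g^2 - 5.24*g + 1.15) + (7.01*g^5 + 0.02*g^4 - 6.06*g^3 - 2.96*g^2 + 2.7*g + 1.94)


(1) = -10.8976*a^3 - 11.548*a^2 + 1.2832*a + 2.8576
(2) = x^5 - 2*x^4 - 22*x^3 + 8*x^2 + 117*x + 90
(3) = 24*n^5 + 58*n^4 + 11*n^3 + 22*n^2 + 8*n + 48
(4) = -0.5236*b^4 + 5.2305*b^3 + 10.4153*b^2 - 1.5243*b - 0.7455
(5) = 7.8*g^5 - 2.76*g^4 - 2.31*g^3 - 6.22*g^2 - 2.54*g + 3.09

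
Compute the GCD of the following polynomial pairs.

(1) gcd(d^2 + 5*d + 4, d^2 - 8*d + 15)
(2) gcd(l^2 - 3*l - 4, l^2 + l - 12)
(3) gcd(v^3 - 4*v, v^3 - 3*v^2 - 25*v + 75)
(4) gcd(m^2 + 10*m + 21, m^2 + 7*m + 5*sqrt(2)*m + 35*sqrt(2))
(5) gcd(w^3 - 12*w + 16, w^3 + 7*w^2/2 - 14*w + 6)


(1) = 1
(2) = 1
(3) = gcd(v*(v - 2)*(v + 2), (v - 5)*(v - 3)*(v + 5)) = 1
(4) = m + 7
(5) = w - 2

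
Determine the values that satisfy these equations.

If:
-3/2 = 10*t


Then:
t = -3/20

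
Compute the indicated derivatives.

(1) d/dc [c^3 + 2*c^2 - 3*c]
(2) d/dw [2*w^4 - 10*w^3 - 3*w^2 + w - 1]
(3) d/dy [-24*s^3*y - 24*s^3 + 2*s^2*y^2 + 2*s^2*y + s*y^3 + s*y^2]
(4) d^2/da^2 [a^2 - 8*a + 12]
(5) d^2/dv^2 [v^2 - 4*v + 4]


(1) = 3*c^2 + 4*c - 3
(2) = 8*w^3 - 30*w^2 - 6*w + 1
(3) = s*(-24*s^2 + 4*s*y + 2*s + 3*y^2 + 2*y)
(4) = 2
(5) = 2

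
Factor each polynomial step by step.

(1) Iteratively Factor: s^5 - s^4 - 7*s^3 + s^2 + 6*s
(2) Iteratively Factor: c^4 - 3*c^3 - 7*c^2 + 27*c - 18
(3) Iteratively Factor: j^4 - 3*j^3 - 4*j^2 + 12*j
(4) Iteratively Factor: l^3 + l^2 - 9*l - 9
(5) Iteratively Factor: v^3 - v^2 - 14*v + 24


(1) = (s)*(s^4 - s^3 - 7*s^2 + s + 6) = s*(s - 3)*(s^3 + 2*s^2 - s - 2) = s*(s - 3)*(s + 2)*(s^2 - 1) = s*(s - 3)*(s + 1)*(s + 2)*(s - 1)
(2) = (c - 3)*(c^3 - 7*c + 6) = (c - 3)*(c + 3)*(c^2 - 3*c + 2) = (c - 3)*(c - 2)*(c + 3)*(c - 1)
(3) = (j - 3)*(j^3 - 4*j) = (j - 3)*(j + 2)*(j^2 - 2*j) = j*(j - 3)*(j + 2)*(j - 2)
(4) = (l + 3)*(l^2 - 2*l - 3) = (l - 3)*(l + 3)*(l + 1)
(5) = (v + 4)*(v^2 - 5*v + 6) = (v - 2)*(v + 4)*(v - 3)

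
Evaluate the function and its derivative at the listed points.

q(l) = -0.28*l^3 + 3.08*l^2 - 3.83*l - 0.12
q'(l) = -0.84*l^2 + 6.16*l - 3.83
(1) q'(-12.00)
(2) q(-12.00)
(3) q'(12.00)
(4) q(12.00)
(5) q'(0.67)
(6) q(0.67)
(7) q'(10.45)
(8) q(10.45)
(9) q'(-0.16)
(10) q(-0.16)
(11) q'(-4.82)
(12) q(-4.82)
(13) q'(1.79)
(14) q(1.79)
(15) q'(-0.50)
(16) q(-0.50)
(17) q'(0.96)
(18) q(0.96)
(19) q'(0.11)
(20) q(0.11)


(1) = -198.71
(2) = 973.20
(3) = -50.87
(4) = -86.40
(5) = -0.08
(6) = -1.39
(7) = -31.19
(8) = -23.33
(9) = -4.84
(10) = 0.57
(11) = -53.04
(12) = 121.25
(13) = 4.50
(14) = 1.29
(15) = -7.12
(16) = 2.60
(17) = 1.31
(18) = -1.21
(19) = -3.16
(20) = -0.50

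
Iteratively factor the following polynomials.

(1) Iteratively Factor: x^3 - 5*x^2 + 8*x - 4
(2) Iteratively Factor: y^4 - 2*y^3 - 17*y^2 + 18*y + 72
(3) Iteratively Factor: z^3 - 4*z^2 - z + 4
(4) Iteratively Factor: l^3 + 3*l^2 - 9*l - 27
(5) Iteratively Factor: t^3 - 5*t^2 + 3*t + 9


(1) = (x - 1)*(x^2 - 4*x + 4) = (x - 2)*(x - 1)*(x - 2)
(2) = (y - 4)*(y^3 + 2*y^2 - 9*y - 18) = (y - 4)*(y + 2)*(y^2 - 9) = (y - 4)*(y + 2)*(y + 3)*(y - 3)
(3) = (z - 4)*(z^2 - 1) = (z - 4)*(z - 1)*(z + 1)
(4) = (l + 3)*(l^2 - 9) = (l - 3)*(l + 3)*(l + 3)
(5) = (t + 1)*(t^2 - 6*t + 9) = (t - 3)*(t + 1)*(t - 3)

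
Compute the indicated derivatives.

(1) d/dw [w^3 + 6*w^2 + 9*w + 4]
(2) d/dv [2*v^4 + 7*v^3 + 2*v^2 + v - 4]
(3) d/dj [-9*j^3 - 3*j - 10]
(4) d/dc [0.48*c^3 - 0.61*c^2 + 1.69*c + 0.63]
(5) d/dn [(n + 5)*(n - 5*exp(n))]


(1) = 3*w^2 + 12*w + 9
(2) = 8*v^3 + 21*v^2 + 4*v + 1
(3) = -27*j^2 - 3
(4) = 1.44*c^2 - 1.22*c + 1.69
(5) = n - (n + 5)*(5*exp(n) - 1) - 5*exp(n)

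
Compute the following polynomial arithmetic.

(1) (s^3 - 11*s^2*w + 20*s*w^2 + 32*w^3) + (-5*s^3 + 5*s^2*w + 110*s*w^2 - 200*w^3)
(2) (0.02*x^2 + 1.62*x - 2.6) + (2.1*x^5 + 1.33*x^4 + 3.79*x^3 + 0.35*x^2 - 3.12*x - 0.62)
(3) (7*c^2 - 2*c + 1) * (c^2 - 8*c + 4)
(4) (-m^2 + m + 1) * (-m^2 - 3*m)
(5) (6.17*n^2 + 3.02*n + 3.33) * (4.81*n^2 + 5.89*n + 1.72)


(1) = -4*s^3 - 6*s^2*w + 130*s*w^2 - 168*w^3
(2) = 2.1*x^5 + 1.33*x^4 + 3.79*x^3 + 0.37*x^2 - 1.5*x - 3.22
(3) = 7*c^4 - 58*c^3 + 45*c^2 - 16*c + 4
(4) = m^4 + 2*m^3 - 4*m^2 - 3*m
(5) = 29.6777*n^4 + 50.8675*n^3 + 44.4175*n^2 + 24.8081*n + 5.7276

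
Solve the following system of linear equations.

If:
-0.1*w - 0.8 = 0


Then:
w = -8.00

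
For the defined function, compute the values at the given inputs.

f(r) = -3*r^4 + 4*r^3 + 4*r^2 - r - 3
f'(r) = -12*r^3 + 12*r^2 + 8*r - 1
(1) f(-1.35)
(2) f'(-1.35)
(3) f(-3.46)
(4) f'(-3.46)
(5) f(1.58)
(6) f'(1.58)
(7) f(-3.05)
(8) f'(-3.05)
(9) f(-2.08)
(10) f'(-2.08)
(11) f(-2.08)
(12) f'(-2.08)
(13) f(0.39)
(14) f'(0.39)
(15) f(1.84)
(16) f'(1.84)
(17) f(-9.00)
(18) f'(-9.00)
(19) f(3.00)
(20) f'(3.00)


(1) = -14.17
(2) = 39.59
(3) = -547.30
(4) = 612.04
(5) = 2.49
(6) = -5.73
(7) = -335.84
(8) = 426.70
(9) = -75.76
(10) = 142.26
(11) = -75.76
(12) = 142.26
(13) = -2.61
(14) = 3.23
(15) = -0.77
(16) = -20.41
(17) = -22269.00
(18) = 9647.00
(19) = -105.00
(20) = -193.00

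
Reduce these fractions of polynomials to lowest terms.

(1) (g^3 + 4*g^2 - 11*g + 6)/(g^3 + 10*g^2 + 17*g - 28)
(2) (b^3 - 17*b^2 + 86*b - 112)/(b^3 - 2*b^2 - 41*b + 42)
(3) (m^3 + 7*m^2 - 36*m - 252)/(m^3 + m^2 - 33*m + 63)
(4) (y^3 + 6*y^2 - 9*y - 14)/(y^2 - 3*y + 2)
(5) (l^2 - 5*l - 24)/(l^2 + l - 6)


(1) = (g^2 + 5*g - 6)/(g^2 + 11*g + 28)
(2) = (b^2 - 10*b + 16)/(b^2 + 5*b - 6)
(3) = (m^2 - 36)/(m^2 - 6*m + 9)
(4) = (y^2 + 8*y + 7)/(y - 1)
(5) = (l - 8)/(l - 2)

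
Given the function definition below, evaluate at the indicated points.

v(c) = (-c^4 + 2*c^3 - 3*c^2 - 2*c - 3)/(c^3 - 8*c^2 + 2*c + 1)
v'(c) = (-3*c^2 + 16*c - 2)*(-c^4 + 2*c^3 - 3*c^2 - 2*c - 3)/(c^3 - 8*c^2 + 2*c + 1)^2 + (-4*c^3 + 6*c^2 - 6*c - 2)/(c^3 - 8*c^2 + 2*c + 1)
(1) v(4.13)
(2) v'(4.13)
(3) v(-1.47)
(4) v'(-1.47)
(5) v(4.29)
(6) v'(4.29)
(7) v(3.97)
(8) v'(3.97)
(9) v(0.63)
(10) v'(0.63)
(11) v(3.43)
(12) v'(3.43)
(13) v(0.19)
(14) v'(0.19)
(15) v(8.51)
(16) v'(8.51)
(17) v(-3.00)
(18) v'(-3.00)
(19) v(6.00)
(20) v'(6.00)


(1) = 3.74
(2) = 2.78
(3) = 0.78
(4) = -0.33
(5) = 4.22
(6) = 3.15
(7) = 3.33
(8) = 2.46
(9) = 7.68
(10) = -72.93
(11) = 2.24
(12) = 1.61
(13) = -3.17
(14) = -5.37
(15) = -77.33
(16) = 79.01
(17) = 1.53
(18) = -0.58
(19) = 16.73
(20) = 15.60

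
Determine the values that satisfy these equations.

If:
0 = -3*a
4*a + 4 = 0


Then:
No Solution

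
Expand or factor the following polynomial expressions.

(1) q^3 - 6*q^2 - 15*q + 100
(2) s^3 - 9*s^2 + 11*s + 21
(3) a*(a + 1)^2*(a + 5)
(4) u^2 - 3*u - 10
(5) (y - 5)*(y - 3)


(1) = (q - 5)^2*(q + 4)
(2) = (s - 7)*(s - 3)*(s + 1)
(3) = a^4 + 7*a^3 + 11*a^2 + 5*a
(4) = (u - 5)*(u + 2)
(5) = y^2 - 8*y + 15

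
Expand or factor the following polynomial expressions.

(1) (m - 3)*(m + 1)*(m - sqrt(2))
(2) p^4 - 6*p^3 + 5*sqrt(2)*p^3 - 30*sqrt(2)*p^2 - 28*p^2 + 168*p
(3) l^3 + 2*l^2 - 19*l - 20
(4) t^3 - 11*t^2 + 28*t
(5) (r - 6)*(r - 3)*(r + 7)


(1) = m^3 - 2*m^2 - sqrt(2)*m^2 - 3*m + 2*sqrt(2)*m + 3*sqrt(2)
(2) = p*(p - 6)*(p - 2*sqrt(2))*(p + 7*sqrt(2))
(3) = (l - 4)*(l + 1)*(l + 5)
(4) = t*(t - 7)*(t - 4)
(5) = r^3 - 2*r^2 - 45*r + 126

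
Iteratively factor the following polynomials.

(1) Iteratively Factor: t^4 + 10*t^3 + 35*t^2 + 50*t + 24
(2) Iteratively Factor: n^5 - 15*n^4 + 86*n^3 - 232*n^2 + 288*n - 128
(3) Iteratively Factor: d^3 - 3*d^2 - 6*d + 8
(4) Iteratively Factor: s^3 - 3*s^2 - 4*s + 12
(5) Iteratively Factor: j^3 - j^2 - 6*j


(1) = (t + 2)*(t^3 + 8*t^2 + 19*t + 12) = (t + 1)*(t + 2)*(t^2 + 7*t + 12) = (t + 1)*(t + 2)*(t + 3)*(t + 4)
(2) = (n - 4)*(n^4 - 11*n^3 + 42*n^2 - 64*n + 32) = (n - 4)*(n - 1)*(n^3 - 10*n^2 + 32*n - 32) = (n - 4)^2*(n - 1)*(n^2 - 6*n + 8) = (n - 4)^3*(n - 1)*(n - 2)
(3) = (d - 1)*(d^2 - 2*d - 8) = (d - 4)*(d - 1)*(d + 2)
(4) = (s - 2)*(s^2 - s - 6) = (s - 3)*(s - 2)*(s + 2)
(5) = (j + 2)*(j^2 - 3*j) = (j - 3)*(j + 2)*(j)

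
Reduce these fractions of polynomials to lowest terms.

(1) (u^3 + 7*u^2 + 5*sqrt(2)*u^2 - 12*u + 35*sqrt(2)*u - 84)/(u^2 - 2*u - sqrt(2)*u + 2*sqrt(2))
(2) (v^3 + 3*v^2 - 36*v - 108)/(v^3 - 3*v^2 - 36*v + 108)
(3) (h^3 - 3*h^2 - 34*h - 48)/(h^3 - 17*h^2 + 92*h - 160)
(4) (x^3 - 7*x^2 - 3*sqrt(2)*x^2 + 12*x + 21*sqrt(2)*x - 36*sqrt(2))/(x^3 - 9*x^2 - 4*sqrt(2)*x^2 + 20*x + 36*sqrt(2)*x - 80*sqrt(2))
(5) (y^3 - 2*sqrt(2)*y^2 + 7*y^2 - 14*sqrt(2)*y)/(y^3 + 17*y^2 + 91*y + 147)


(1) = (u^2 + u*(7 + 6*sqrt(2)) + 42*sqrt(2))/(u - 2)
(2) = (v + 3)/(v - 3)
(3) = (h^2 + 5*h + 6)/(h^2 - 9*h + 20)
(4) = (x^2 + x*(-3*sqrt(2) - 3) + 9*sqrt(2))/(x^2 + x*(-4*sqrt(2) - 5) + 20*sqrt(2))
(5) = (y^2 - 2*sqrt(2)*y)/(y^2 + 10*y + 21)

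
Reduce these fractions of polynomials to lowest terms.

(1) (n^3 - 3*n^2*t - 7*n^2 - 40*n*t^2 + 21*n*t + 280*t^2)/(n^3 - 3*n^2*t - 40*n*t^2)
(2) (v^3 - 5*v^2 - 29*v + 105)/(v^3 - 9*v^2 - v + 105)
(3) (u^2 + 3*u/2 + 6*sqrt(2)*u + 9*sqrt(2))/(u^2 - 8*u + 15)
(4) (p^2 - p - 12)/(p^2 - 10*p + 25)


(1) = (n - 7)/n
(2) = (v^2 + 2*v - 15)/(v^2 - 2*v - 15)
(3) = (2*u^2 + u*(3 + 12*sqrt(2)) + 18*sqrt(2))/(2*u^2 - 16*u + 30)
(4) = (p^2 - p - 12)/(p^2 - 10*p + 25)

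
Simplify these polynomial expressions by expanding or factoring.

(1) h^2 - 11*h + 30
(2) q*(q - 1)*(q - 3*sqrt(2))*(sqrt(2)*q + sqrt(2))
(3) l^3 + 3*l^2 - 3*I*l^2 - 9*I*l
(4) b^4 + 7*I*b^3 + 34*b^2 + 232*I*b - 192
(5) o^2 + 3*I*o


(1) = (h - 6)*(h - 5)
(2) = sqrt(2)*q^4 - 6*q^3 - sqrt(2)*q^2 + 6*q
(3) = l*(l + 3)*(l - 3*I)
(4) = (b - 6*I)*(b + I)*(b + 4*I)*(b + 8*I)
(5) = o*(o + 3*I)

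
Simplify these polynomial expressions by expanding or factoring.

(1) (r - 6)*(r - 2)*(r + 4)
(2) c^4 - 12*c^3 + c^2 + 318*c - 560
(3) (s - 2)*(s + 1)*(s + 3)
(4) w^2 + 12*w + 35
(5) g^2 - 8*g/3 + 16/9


(1) = r^3 - 4*r^2 - 20*r + 48
(2) = (c - 8)*(c - 7)*(c - 2)*(c + 5)
(3) = s^3 + 2*s^2 - 5*s - 6
(4) = (w + 5)*(w + 7)
(5) = (g - 4/3)^2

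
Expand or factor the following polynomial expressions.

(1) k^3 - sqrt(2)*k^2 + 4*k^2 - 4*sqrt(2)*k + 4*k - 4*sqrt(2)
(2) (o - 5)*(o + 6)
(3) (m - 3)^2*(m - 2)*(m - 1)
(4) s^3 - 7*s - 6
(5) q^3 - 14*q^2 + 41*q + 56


(1) = (k + 2)^2*(k - sqrt(2))
(2) = o^2 + o - 30
(3) = m^4 - 9*m^3 + 29*m^2 - 39*m + 18
(4) = (s - 3)*(s + 1)*(s + 2)
(5) = (q - 8)*(q - 7)*(q + 1)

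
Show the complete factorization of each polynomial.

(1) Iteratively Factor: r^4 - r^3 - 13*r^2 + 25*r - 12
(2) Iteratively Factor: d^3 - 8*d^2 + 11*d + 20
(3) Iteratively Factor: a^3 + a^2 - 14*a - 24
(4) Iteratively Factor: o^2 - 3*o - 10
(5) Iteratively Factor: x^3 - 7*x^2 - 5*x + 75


(1) = (r - 3)*(r^3 + 2*r^2 - 7*r + 4) = (r - 3)*(r - 1)*(r^2 + 3*r - 4) = (r - 3)*(r - 1)^2*(r + 4)
(2) = (d + 1)*(d^2 - 9*d + 20) = (d - 5)*(d + 1)*(d - 4)
(3) = (a + 2)*(a^2 - a - 12) = (a + 2)*(a + 3)*(a - 4)
(4) = (o + 2)*(o - 5)
(5) = (x + 3)*(x^2 - 10*x + 25) = (x - 5)*(x + 3)*(x - 5)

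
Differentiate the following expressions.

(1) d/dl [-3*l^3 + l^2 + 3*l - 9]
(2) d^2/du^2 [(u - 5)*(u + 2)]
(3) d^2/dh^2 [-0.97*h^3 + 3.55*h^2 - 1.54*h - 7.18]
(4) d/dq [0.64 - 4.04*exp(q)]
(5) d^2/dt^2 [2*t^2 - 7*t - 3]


(1) = -9*l^2 + 2*l + 3
(2) = 2
(3) = 7.1 - 5.82*h
(4) = -4.04*exp(q)
(5) = 4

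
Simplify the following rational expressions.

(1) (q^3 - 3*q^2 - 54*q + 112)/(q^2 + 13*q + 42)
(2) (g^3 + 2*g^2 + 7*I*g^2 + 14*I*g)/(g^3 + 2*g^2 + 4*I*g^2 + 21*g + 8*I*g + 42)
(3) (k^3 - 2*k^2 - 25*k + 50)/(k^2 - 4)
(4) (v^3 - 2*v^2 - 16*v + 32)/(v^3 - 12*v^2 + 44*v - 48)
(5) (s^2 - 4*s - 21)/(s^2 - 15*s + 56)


(1) = (q^2 - 10*q + 16)/(q + 6)
(2) = g/(g - 3*I)
(3) = (k^2 - 25)/(k + 2)
(4) = (v + 4)/(v - 6)
(5) = (s + 3)/(s - 8)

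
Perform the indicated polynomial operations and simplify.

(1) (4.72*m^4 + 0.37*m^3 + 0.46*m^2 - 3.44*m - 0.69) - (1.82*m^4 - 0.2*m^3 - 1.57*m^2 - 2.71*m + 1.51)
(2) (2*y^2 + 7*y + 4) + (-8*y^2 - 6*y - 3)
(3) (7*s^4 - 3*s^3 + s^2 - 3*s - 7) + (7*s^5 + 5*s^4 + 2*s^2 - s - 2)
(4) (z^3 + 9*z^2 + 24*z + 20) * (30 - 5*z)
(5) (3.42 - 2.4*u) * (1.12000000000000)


(1) = 2.9*m^4 + 0.57*m^3 + 2.03*m^2 - 0.73*m - 2.2
(2) = -6*y^2 + y + 1
(3) = 7*s^5 + 12*s^4 - 3*s^3 + 3*s^2 - 4*s - 9
(4) = -5*z^4 - 15*z^3 + 150*z^2 + 620*z + 600
(5) = 3.8304 - 2.688*u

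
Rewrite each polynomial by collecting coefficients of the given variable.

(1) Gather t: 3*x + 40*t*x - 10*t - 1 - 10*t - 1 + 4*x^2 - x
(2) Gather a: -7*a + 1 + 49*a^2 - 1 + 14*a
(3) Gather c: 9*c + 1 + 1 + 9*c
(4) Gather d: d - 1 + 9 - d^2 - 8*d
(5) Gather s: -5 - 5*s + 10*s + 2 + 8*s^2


(1) = t*(40*x - 20) + 4*x^2 + 2*x - 2
(2) = 49*a^2 + 7*a
(3) = 18*c + 2
(4) = -d^2 - 7*d + 8
(5) = 8*s^2 + 5*s - 3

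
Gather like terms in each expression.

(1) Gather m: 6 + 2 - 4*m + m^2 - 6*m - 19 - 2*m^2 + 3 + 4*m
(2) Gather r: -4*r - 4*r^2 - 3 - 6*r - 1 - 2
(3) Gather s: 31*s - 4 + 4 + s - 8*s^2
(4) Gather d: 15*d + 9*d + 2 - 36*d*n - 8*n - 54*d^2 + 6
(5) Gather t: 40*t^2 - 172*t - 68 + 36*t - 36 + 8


(1) = -m^2 - 6*m - 8
(2) = -4*r^2 - 10*r - 6
(3) = -8*s^2 + 32*s
(4) = -54*d^2 + d*(24 - 36*n) - 8*n + 8
(5) = 40*t^2 - 136*t - 96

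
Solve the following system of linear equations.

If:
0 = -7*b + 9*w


Then:
b = 9*w/7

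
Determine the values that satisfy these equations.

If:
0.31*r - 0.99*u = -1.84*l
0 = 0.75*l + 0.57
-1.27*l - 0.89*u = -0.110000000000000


Then:
l = -0.76
r = 8.37
u = 1.21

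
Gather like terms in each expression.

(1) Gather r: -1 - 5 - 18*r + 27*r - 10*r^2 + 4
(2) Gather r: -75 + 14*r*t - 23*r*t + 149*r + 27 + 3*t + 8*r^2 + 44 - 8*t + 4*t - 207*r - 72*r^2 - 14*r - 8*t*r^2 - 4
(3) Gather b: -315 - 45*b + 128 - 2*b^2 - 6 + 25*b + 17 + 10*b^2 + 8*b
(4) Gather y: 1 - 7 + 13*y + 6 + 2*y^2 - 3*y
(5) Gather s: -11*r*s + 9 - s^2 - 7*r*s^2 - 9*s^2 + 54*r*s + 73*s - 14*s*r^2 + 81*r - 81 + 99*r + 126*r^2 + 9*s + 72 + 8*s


(1) = -10*r^2 + 9*r - 2
(2) = r^2*(-8*t - 64) + r*(-9*t - 72) - t - 8
(3) = 8*b^2 - 12*b - 176
(4) = 2*y^2 + 10*y
(5) = 126*r^2 + 180*r + s^2*(-7*r - 10) + s*(-14*r^2 + 43*r + 90)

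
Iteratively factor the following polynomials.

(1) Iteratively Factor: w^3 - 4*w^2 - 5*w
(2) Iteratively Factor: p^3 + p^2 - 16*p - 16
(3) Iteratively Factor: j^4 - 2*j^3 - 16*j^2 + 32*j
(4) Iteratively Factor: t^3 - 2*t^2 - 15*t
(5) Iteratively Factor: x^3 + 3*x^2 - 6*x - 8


(1) = (w)*(w^2 - 4*w - 5) = w*(w + 1)*(w - 5)
(2) = (p + 4)*(p^2 - 3*p - 4) = (p - 4)*(p + 4)*(p + 1)
(3) = (j - 2)*(j^3 - 16*j) = (j - 4)*(j - 2)*(j^2 + 4*j) = j*(j - 4)*(j - 2)*(j + 4)
(4) = (t - 5)*(t^2 + 3*t) = t*(t - 5)*(t + 3)
(5) = (x + 4)*(x^2 - x - 2) = (x + 1)*(x + 4)*(x - 2)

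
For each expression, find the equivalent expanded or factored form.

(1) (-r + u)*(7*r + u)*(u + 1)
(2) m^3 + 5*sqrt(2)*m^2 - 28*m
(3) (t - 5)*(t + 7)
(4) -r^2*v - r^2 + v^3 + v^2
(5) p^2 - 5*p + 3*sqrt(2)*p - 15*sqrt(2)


(1) = -7*r^2*u - 7*r^2 + 6*r*u^2 + 6*r*u + u^3 + u^2
(2) = m*(m - 2*sqrt(2))*(m + 7*sqrt(2))
(3) = t^2 + 2*t - 35
(4) = (-r + v)*(r + v)*(v + 1)
(5) = (p - 5)*(p + 3*sqrt(2))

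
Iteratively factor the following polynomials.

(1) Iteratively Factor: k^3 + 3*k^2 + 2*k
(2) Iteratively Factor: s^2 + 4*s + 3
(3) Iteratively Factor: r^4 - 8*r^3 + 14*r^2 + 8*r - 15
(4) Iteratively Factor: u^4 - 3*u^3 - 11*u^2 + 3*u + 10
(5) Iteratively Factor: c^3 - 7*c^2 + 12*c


(1) = (k + 2)*(k^2 + k) = k*(k + 2)*(k + 1)
(2) = (s + 1)*(s + 3)
(3) = (r + 1)*(r^3 - 9*r^2 + 23*r - 15) = (r - 5)*(r + 1)*(r^2 - 4*r + 3) = (r - 5)*(r - 3)*(r + 1)*(r - 1)
(4) = (u + 1)*(u^3 - 4*u^2 - 7*u + 10) = (u + 1)*(u + 2)*(u^2 - 6*u + 5) = (u - 1)*(u + 1)*(u + 2)*(u - 5)
(5) = (c - 4)*(c^2 - 3*c) = c*(c - 4)*(c - 3)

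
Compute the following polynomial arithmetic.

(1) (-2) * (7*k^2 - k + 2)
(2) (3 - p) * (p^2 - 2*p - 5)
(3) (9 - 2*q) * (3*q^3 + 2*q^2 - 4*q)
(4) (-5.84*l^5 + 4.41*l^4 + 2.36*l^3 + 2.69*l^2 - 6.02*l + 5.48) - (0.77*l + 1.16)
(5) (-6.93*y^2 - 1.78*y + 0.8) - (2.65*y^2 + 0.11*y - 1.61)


(1) = -14*k^2 + 2*k - 4
(2) = -p^3 + 5*p^2 - p - 15
(3) = -6*q^4 + 23*q^3 + 26*q^2 - 36*q
(4) = -5.84*l^5 + 4.41*l^4 + 2.36*l^3 + 2.69*l^2 - 6.79*l + 4.32
(5) = -9.58*y^2 - 1.89*y + 2.41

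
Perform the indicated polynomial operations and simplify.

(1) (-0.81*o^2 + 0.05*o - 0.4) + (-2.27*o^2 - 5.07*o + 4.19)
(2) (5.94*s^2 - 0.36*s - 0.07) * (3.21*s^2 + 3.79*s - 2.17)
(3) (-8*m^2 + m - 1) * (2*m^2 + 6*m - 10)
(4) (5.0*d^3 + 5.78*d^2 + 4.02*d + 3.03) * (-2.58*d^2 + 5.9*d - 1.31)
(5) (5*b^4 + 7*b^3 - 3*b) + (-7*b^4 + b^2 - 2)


(1) = -3.08*o^2 - 5.02*o + 3.79
(2) = 19.0674*s^4 + 21.357*s^3 - 14.4789*s^2 + 0.5159*s + 0.1519
(3) = -16*m^4 - 46*m^3 + 84*m^2 - 16*m + 10
(4) = -12.9*d^5 + 14.5876*d^4 + 17.1804*d^3 + 8.3288*d^2 + 12.6108*d - 3.9693
(5) = -2*b^4 + 7*b^3 + b^2 - 3*b - 2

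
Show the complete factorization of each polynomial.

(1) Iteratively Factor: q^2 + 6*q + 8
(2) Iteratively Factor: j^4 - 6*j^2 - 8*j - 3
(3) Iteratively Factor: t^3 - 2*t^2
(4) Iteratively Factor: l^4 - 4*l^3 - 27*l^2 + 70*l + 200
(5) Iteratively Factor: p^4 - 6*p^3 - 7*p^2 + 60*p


(1) = (q + 4)*(q + 2)
(2) = (j - 3)*(j^3 + 3*j^2 + 3*j + 1) = (j - 3)*(j + 1)*(j^2 + 2*j + 1) = (j - 3)*(j + 1)^2*(j + 1)
(3) = (t)*(t^2 - 2*t) = t^2*(t - 2)
(4) = (l + 2)*(l^3 - 6*l^2 - 15*l + 100) = (l - 5)*(l + 2)*(l^2 - l - 20) = (l - 5)^2*(l + 2)*(l + 4)
(5) = (p - 5)*(p^3 - p^2 - 12*p) = (p - 5)*(p - 4)*(p^2 + 3*p) = p*(p - 5)*(p - 4)*(p + 3)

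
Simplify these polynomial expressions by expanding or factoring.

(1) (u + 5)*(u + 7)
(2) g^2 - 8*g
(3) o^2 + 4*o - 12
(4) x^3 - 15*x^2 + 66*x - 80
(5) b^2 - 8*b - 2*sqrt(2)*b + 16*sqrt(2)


(1) = u^2 + 12*u + 35
(2) = g*(g - 8)
(3) = (o - 2)*(o + 6)
(4) = (x - 8)*(x - 5)*(x - 2)
(5) = (b - 8)*(b - 2*sqrt(2))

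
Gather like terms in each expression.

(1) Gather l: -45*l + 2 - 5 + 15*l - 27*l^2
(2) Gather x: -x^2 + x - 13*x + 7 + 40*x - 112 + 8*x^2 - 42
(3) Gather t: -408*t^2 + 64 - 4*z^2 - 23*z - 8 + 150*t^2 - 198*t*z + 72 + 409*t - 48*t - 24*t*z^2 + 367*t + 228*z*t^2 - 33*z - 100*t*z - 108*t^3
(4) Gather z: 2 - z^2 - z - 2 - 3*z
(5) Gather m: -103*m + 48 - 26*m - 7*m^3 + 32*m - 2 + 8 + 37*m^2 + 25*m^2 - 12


(1) = -27*l^2 - 30*l - 3
(2) = 7*x^2 + 28*x - 147
(3) = -108*t^3 + t^2*(228*z - 258) + t*(-24*z^2 - 298*z + 728) - 4*z^2 - 56*z + 128
(4) = -z^2 - 4*z
(5) = -7*m^3 + 62*m^2 - 97*m + 42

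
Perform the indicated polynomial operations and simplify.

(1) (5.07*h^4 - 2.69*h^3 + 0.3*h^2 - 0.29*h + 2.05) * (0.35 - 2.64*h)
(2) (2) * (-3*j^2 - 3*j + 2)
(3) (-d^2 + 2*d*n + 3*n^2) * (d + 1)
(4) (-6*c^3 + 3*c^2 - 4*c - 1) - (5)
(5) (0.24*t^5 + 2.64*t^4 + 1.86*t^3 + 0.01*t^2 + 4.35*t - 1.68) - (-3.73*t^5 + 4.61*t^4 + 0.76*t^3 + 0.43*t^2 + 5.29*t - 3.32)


(1) = -13.3848*h^5 + 8.8761*h^4 - 1.7335*h^3 + 0.8706*h^2 - 5.5135*h + 0.7175
(2) = -6*j^2 - 6*j + 4
(3) = -d^3 + 2*d^2*n - d^2 + 3*d*n^2 + 2*d*n + 3*n^2
(4) = -6*c^3 + 3*c^2 - 4*c - 6
(5) = 3.97*t^5 - 1.97*t^4 + 1.1*t^3 - 0.42*t^2 - 0.94*t + 1.64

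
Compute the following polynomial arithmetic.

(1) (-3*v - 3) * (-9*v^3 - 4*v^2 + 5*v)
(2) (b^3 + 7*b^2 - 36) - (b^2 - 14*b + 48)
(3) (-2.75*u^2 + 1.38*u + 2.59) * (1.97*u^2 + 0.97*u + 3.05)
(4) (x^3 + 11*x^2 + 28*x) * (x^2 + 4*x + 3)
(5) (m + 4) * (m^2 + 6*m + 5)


(1) = 27*v^4 + 39*v^3 - 3*v^2 - 15*v
(2) = b^3 + 6*b^2 + 14*b - 84
(3) = -5.4175*u^4 + 0.0511*u^3 - 1.9466*u^2 + 6.7213*u + 7.8995
(4) = x^5 + 15*x^4 + 75*x^3 + 145*x^2 + 84*x
(5) = m^3 + 10*m^2 + 29*m + 20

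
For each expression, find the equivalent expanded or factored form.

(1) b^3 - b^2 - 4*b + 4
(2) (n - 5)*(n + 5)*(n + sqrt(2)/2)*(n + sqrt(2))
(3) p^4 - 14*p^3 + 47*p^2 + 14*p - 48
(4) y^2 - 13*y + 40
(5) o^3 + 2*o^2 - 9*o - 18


(1) = (b - 2)*(b - 1)*(b + 2)
(2) = n^4 + 3*sqrt(2)*n^3/2 - 24*n^2 - 75*sqrt(2)*n/2 - 25
(3) = (p - 8)*(p - 6)*(p - 1)*(p + 1)
(4) = (y - 8)*(y - 5)
(5) = (o - 3)*(o + 2)*(o + 3)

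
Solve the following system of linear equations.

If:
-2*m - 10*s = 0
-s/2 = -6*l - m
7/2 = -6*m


Then:
l = 77/720
m = -7/12
s = 7/60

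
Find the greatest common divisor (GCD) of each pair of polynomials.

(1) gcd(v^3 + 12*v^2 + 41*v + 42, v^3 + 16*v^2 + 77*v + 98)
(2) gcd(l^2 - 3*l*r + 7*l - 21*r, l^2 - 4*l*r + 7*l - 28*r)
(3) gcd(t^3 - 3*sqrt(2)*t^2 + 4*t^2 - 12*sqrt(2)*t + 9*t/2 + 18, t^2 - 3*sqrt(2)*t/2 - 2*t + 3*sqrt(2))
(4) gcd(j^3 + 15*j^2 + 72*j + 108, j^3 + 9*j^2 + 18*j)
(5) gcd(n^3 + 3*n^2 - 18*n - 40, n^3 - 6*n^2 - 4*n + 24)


(1) = v^2 + 9*v + 14
(2) = gcd((l + 7)*(l - 3*r), (l + 7)*(l - 4*r)) = l + 7
(3) = gcd((t + 4)*(t - 3*sqrt(2)/2)^2, (t - 2)*(t - 3*sqrt(2)/2)) = t - 3*sqrt(2)/2
(4) = j^2 + 9*j + 18
(5) = n + 2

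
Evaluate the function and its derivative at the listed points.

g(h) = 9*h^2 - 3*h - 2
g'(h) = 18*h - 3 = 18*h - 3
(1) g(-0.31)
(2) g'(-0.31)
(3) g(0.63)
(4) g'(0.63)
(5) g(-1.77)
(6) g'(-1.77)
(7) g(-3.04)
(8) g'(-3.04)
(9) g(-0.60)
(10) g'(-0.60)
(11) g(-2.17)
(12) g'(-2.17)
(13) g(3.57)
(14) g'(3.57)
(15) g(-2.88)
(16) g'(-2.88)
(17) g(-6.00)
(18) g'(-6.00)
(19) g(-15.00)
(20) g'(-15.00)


(1) = -0.21
(2) = -8.58
(3) = -0.32
(4) = 8.34
(5) = 31.51
(6) = -34.86
(7) = 90.29
(8) = -57.72
(9) = 3.04
(10) = -13.80
(11) = 46.89
(12) = -42.06
(13) = 101.99
(14) = 61.26
(15) = 81.29
(16) = -54.84
(17) = 340.00
(18) = -111.00
(19) = 2068.00
(20) = -273.00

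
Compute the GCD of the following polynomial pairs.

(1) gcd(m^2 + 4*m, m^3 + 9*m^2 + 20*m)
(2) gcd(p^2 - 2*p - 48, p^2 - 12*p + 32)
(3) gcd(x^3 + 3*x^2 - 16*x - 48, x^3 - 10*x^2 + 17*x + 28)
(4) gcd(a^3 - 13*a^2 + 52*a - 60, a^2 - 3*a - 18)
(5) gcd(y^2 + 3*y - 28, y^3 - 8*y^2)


(1) = m^2 + 4*m
(2) = gcd((p - 8)*(p + 6), (p - 8)*(p - 4)) = p - 8
(3) = gcd((x - 4)*(x + 3)*(x + 4), (x - 7)*(x - 4)*(x + 1)) = x - 4
(4) = a - 6
(5) = 1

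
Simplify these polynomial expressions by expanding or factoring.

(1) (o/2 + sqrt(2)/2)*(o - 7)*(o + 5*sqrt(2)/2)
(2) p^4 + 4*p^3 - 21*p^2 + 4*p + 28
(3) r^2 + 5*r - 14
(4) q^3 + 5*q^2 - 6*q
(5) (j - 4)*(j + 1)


(1) = o^3/2 - 7*o^2/2 + 7*sqrt(2)*o^2/4 - 49*sqrt(2)*o/4 + 5*o/2 - 35/2
(2) = (p - 2)^2*(p + 1)*(p + 7)
(3) = (r - 2)*(r + 7)
(4) = q*(q - 1)*(q + 6)
(5) = j^2 - 3*j - 4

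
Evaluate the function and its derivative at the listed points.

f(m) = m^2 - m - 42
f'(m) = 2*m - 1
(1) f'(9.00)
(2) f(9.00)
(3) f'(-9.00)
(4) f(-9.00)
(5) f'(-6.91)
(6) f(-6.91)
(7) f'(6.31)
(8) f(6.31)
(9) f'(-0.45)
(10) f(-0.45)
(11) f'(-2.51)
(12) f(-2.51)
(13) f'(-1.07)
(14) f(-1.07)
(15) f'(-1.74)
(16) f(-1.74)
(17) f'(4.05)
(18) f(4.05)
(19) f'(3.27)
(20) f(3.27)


(1) = 17.00
(2) = 30.00
(3) = -19.00
(4) = 48.00
(5) = -14.82
(6) = 12.66
(7) = 11.62
(8) = -8.49
(9) = -1.90
(10) = -41.35
(11) = -6.02
(12) = -33.19
(13) = -3.14
(14) = -39.79
(15) = -4.48
(16) = -37.23
(17) = 7.10
(18) = -29.65
(19) = 5.54
(20) = -34.58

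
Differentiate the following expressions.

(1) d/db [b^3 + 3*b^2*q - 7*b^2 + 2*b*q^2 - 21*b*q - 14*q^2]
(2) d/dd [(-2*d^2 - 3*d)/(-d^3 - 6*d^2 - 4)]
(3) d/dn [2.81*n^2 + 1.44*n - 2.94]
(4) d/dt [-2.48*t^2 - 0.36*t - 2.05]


(1) = 3*b^2 + 6*b*q - 14*b + 2*q^2 - 21*q
(2) = (-3*d^2*(d + 4)*(2*d + 3) + (4*d + 3)*(d^3 + 6*d^2 + 4))/(d^3 + 6*d^2 + 4)^2
(3) = 5.62*n + 1.44
(4) = -4.96*t - 0.36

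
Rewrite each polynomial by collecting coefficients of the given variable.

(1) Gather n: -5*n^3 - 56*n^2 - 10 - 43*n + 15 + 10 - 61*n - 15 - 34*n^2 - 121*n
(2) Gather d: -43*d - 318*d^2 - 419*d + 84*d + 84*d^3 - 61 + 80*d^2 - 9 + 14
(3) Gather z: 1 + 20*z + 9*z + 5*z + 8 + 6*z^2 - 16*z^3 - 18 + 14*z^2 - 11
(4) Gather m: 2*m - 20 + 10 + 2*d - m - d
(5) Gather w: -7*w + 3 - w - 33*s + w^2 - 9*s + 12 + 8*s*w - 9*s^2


(1) = -5*n^3 - 90*n^2 - 225*n
(2) = 84*d^3 - 238*d^2 - 378*d - 56
(3) = -16*z^3 + 20*z^2 + 34*z - 20
(4) = d + m - 10
(5) = -9*s^2 - 42*s + w^2 + w*(8*s - 8) + 15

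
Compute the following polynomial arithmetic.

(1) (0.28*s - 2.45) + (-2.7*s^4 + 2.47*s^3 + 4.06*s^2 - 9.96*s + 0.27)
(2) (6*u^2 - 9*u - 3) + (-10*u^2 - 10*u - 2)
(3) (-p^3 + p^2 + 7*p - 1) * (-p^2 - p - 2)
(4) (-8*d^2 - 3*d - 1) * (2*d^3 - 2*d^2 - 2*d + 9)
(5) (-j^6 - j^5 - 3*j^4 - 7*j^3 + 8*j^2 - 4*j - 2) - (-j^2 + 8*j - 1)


(1) = -2.7*s^4 + 2.47*s^3 + 4.06*s^2 - 9.68*s - 2.18
(2) = -4*u^2 - 19*u - 5
(3) = p^5 - 6*p^3 - 8*p^2 - 13*p + 2
(4) = -16*d^5 + 10*d^4 + 20*d^3 - 64*d^2 - 25*d - 9
(5) = -j^6 - j^5 - 3*j^4 - 7*j^3 + 9*j^2 - 12*j - 1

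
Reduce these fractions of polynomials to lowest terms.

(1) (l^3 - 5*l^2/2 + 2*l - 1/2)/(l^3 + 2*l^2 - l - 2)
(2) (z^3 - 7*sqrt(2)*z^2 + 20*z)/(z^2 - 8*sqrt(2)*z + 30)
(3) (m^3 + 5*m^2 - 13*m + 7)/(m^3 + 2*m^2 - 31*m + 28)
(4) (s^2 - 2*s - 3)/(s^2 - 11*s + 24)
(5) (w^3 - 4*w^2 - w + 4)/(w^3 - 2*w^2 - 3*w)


(1) = (2*l^2 - 3*l + 1)/(2*l^2 + 6*l + 4)
(2) = (z^2 - 2*sqrt(2)*z)/(z - 3*sqrt(2))
(3) = (m - 1)/(m - 4)
(4) = (s + 1)/(s - 8)
(5) = (w^2 - 5*w + 4)/(w^2 - 3*w)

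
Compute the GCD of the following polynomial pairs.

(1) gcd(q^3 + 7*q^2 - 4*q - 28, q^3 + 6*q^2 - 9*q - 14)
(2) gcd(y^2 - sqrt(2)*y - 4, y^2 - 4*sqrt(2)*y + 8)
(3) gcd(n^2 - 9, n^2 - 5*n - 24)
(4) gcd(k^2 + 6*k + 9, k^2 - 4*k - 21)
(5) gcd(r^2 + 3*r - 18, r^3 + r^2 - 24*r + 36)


(1) = q^2 + 5*q - 14
(2) = y - 2*sqrt(2)
(3) = n + 3
(4) = gcd((k + 3)^2, (k - 7)*(k + 3)) = k + 3
(5) = gcd((r - 3)*(r + 6), (r - 3)*(r - 2)*(r + 6)) = r^2 + 3*r - 18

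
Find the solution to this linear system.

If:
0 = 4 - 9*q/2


Then:
q = 8/9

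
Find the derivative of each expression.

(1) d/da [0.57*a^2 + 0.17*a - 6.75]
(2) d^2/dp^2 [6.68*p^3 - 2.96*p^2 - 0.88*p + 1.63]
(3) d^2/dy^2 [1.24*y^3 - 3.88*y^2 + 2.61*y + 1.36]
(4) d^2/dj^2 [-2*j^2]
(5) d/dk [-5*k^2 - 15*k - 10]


(1) = 1.14*a + 0.17
(2) = 40.08*p - 5.92
(3) = 7.44*y - 7.76
(4) = -4
(5) = -10*k - 15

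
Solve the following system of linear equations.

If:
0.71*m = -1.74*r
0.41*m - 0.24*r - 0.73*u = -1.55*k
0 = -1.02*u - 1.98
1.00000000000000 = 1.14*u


Then:
No Solution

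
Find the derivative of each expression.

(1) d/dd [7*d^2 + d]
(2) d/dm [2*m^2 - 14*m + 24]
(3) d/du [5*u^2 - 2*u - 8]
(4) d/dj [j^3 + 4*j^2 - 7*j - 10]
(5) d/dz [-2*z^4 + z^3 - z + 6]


(1) = 14*d + 1
(2) = 4*m - 14
(3) = 10*u - 2
(4) = 3*j^2 + 8*j - 7
(5) = -8*z^3 + 3*z^2 - 1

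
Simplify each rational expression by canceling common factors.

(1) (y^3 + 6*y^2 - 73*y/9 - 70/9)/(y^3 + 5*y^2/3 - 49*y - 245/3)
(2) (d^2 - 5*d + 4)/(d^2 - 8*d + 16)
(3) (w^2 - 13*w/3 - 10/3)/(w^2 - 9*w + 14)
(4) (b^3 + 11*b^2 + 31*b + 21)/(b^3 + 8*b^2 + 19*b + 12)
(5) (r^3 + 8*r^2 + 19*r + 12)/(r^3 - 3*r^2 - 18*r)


(1) = (9*y^2 - 9*y - 10)/(9*y^2 - 48*y - 105)
(2) = (d - 1)/(d - 4)
(3) = (3*w^2 - 13*w - 10)/(3*w^2 - 27*w + 42)
(4) = (b + 7)/(b + 4)
(5) = (r^2 + 5*r + 4)/(r^2 - 6*r)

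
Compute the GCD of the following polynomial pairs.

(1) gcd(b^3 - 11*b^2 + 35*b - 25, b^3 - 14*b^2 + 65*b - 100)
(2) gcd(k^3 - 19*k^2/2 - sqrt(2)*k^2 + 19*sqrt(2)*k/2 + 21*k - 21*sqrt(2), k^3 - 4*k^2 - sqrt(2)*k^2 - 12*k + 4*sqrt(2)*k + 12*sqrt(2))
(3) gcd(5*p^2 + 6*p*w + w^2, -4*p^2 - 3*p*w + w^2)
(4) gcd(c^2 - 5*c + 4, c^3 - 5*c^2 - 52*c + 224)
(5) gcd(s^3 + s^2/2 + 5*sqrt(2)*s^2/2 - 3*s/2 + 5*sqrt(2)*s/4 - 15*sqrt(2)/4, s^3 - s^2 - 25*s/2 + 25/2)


(1) = gcd((b - 5)^2*(b - 1), (b - 5)^2*(b - 4)) = b^2 - 10*b + 25
(2) = k^2 + k*(-6 - sqrt(2)) + 6*sqrt(2)
(3) = gcd((p + w)*(5*p + w), (-4*p + w)*(p + w)) = p + w
(4) = c - 4
(5) = s^2 + s*(-1 + 5*sqrt(2)/2) - 5*sqrt(2)/2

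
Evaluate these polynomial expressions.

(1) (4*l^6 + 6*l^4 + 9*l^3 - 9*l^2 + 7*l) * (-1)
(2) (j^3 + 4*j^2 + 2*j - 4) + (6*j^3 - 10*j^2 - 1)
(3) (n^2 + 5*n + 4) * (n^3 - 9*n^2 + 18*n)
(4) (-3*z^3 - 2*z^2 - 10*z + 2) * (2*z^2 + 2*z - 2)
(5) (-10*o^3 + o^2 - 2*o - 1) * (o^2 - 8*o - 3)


(1) = -4*l^6 - 6*l^4 - 9*l^3 + 9*l^2 - 7*l
(2) = 7*j^3 - 6*j^2 + 2*j - 5
(3) = n^5 - 4*n^4 - 23*n^3 + 54*n^2 + 72*n
(4) = -6*z^5 - 10*z^4 - 18*z^3 - 12*z^2 + 24*z - 4
(5) = -10*o^5 + 81*o^4 + 20*o^3 + 12*o^2 + 14*o + 3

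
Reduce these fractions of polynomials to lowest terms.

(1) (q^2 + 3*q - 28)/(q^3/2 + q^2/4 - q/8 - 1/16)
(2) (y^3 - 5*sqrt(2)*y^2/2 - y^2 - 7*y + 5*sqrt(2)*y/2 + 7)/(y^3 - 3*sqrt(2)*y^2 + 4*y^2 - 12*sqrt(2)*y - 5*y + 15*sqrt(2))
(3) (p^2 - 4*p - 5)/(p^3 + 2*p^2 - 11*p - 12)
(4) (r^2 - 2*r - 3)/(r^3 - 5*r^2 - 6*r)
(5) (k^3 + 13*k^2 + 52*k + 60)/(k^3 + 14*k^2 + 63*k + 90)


(1) = (16*q^2 + 48*q - 448)/(8*q^3 + 4*q^2 - 2*q - 1)
(2) = (2*y^2 - 5*sqrt(2)*y - 14)/(2*y^2 + y*(10 - 6*sqrt(2)) - 30*sqrt(2))
(3) = (p - 5)/(p^2 + p - 12)
(4) = (r - 3)/(r^2 - 6*r)
(5) = (k + 2)/(k + 3)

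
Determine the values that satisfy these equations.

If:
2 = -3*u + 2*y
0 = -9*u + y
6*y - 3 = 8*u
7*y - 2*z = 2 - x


Then:
No Solution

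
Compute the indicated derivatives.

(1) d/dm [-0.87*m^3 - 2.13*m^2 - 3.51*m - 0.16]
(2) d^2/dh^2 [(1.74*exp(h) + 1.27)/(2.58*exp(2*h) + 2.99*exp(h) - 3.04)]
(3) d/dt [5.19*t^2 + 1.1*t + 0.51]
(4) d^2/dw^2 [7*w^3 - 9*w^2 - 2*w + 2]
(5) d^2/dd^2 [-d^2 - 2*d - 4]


(1) = -2.61*m^2 - 4.26*m - 3.51
(2) = (11.582136*exp(4*h) + 20.391804*exp(3*h) + 111.27411*exp(2*h) + 67.013287*exp(h) + 27.624176)*exp(h)/(17.173512*exp(6*h) + 59.707908*exp(5*h) + 8.490006*exp(4*h) - 113.976109*exp(3*h) - 10.003728*exp(2*h) + 82.897152*exp(h) - 28.094464)
(3) = 10.38*t + 1.1
(4) = 42*w - 18
(5) = -2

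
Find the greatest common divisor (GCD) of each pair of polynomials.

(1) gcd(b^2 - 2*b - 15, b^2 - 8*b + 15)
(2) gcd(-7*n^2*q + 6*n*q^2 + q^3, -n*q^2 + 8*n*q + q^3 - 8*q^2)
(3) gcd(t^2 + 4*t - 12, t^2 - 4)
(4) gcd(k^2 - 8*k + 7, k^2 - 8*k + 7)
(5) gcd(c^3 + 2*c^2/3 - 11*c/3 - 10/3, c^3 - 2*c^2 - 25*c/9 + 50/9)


(1) = gcd((b - 5)*(b + 3), (b - 5)*(b - 3)) = b - 5
(2) = -n*q + q^2
(3) = gcd((t - 2)*(t + 6), (t - 2)*(t + 2)) = t - 2
(4) = gcd((k - 7)*(k - 1), (k - 7)*(k - 1)) = k^2 - 8*k + 7
(5) = c^2 - c/3 - 10/3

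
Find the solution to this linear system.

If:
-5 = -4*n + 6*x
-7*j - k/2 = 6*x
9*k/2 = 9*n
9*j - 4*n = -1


Then:
j = 15/73
k = 104/73
n = 52/73
x = -157/438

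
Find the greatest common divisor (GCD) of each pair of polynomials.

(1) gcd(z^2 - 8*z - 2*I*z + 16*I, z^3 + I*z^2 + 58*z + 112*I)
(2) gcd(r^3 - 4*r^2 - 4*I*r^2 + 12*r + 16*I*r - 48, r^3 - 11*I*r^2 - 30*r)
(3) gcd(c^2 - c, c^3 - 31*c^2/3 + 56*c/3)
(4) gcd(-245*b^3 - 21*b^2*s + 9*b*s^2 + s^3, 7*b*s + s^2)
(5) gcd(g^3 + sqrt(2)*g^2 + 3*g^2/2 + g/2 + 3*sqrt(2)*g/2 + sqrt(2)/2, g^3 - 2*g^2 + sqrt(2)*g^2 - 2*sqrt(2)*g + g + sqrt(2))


(1) = gcd((z - 8)*(z - 2*I), (z - 8*I)*(z + 2*I)*(z + 7*I)) = 1
(2) = gcd((r - 4)*(r - 6*I)*(r + 2*I), r*(r - 6*I)*(r - 5*I)) = r - 6*I
(3) = gcd(c*(c - 1), c*(c - 8)*(c - 7/3)) = c
(4) = gcd((-5*b + s)*(7*b + s)^2, s*(7*b + s)) = 7*b + s
(5) = gcd((g + 1/2)*(g + 1)*(g + sqrt(2)), (g - 1)^2*(g + sqrt(2))) = g + sqrt(2)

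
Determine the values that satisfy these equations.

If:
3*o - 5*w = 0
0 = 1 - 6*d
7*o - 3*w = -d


Then:
d = 1/6
o = -5/156
w = -1/52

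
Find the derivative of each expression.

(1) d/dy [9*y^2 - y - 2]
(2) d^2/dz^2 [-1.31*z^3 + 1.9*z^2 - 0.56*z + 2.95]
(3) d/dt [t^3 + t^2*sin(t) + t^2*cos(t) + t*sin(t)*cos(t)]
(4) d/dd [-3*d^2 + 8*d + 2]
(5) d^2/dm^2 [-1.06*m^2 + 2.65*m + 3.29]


(1) = 18*y - 1
(2) = 3.8 - 7.86*z
(3) = sqrt(2)*t^2*cos(t + pi/4) + 3*t^2 + 2*sqrt(2)*t*sin(t + pi/4) + t*cos(2*t) + sin(2*t)/2
(4) = 8 - 6*d
(5) = -2.12000000000000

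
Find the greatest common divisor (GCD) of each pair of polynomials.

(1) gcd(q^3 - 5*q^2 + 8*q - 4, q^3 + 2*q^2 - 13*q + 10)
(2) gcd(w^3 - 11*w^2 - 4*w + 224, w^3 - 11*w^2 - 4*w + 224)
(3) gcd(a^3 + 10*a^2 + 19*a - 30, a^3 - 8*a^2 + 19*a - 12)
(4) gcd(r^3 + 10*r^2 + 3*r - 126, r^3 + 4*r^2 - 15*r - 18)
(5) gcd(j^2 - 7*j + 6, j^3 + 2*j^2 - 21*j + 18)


(1) = q^2 - 3*q + 2
(2) = gcd((w - 8)*(w - 7)*(w + 4), (w - 8)*(w - 7)*(w + 4)) = w^3 - 11*w^2 - 4*w + 224
(3) = a - 1
(4) = gcd((r - 3)*(r + 6)*(r + 7), (r - 3)*(r + 1)*(r + 6)) = r^2 + 3*r - 18
(5) = gcd((j - 6)*(j - 1), (j - 3)*(j - 1)*(j + 6)) = j - 1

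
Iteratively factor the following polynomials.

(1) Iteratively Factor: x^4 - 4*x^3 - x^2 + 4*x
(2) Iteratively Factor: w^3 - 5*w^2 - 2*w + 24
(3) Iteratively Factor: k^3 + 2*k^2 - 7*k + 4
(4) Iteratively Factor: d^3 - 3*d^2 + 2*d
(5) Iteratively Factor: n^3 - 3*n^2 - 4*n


(1) = (x - 1)*(x^3 - 3*x^2 - 4*x) = x*(x - 1)*(x^2 - 3*x - 4) = x*(x - 1)*(x + 1)*(x - 4)
(2) = (w - 4)*(w^2 - w - 6) = (w - 4)*(w - 3)*(w + 2)
(3) = (k - 1)*(k^2 + 3*k - 4) = (k - 1)^2*(k + 4)
(4) = (d - 1)*(d^2 - 2*d) = (d - 2)*(d - 1)*(d)
(5) = (n + 1)*(n^2 - 4*n) = n*(n + 1)*(n - 4)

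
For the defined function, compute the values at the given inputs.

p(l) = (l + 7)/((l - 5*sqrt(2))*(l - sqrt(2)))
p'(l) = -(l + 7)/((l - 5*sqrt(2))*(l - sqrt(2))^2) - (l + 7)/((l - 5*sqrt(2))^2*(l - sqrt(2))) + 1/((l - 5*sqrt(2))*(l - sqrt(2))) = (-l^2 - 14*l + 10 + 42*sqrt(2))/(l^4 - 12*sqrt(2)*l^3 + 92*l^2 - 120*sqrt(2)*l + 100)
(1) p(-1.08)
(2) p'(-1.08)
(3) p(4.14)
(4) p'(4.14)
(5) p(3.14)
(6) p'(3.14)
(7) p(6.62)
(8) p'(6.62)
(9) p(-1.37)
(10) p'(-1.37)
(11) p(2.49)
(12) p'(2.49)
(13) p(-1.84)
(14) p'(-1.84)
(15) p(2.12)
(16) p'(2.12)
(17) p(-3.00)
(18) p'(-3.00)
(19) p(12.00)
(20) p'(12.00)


(1) = 0.29
(2) = 0.20
(3) = -1.39
(4) = -0.09
(5) = -1.49
(6) = 0.34
(7) = -5.80
(8) = -12.17
(9) = 0.24
(10) = 0.16
(11) = -1.93
(12) = 1.17
(13) = 0.18
(14) = 0.11
(15) = -2.61
(16) = 2.88
(17) = 0.09
(18) = 0.05
(19) = 0.36
(20) = -0.09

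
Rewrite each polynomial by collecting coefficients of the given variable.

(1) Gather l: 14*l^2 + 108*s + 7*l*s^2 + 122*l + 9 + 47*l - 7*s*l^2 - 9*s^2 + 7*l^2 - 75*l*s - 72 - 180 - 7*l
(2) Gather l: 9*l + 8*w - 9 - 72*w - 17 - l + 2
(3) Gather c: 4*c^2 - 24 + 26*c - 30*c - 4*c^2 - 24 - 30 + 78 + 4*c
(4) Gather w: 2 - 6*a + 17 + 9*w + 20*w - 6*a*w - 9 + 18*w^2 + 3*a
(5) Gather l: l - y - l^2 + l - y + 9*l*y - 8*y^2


(1) = l^2*(21 - 7*s) + l*(7*s^2 - 75*s + 162) - 9*s^2 + 108*s - 243
(2) = 8*l - 64*w - 24
(3) = 0
(4) = -3*a + 18*w^2 + w*(29 - 6*a) + 10
(5) = -l^2 + l*(9*y + 2) - 8*y^2 - 2*y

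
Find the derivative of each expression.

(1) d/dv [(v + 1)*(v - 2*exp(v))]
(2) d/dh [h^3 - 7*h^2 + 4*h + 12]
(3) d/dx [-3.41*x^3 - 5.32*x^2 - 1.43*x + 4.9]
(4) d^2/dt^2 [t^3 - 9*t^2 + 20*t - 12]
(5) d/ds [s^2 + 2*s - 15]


(1) = v - (v + 1)*(2*exp(v) - 1) - 2*exp(v)
(2) = 3*h^2 - 14*h + 4
(3) = -10.23*x^2 - 10.64*x - 1.43
(4) = 6*t - 18
(5) = 2*s + 2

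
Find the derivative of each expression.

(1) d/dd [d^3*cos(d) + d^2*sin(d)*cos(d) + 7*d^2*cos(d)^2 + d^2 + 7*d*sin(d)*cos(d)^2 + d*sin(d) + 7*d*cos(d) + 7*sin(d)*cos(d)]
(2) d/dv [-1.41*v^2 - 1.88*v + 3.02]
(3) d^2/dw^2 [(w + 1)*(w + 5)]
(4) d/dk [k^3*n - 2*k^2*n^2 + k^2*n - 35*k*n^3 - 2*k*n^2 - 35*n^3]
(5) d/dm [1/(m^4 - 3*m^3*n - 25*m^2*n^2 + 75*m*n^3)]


(1) = -d^3*sin(d) - 7*d^2*sin(2*d) + 3*d^2*cos(d) + d^2*cos(2*d) - 7*d*sin(d) + d*sin(2*d) + 11*d*cos(d)/4 + 7*d*cos(2*d) + 21*d*cos(3*d)/4 + 9*d + 11*sin(d)/4 + 7*sin(3*d)/4 + 7*cos(d) + 7*cos(2*d)
(2) = -2.82*v - 1.88
(3) = 2
(4) = n*(3*k^2 - 4*k*n + 2*k - 35*n^2 - 2*n)
(5) = (-4*m^3 + 9*m^2*n + 50*m*n^2 - 75*n^3)/(m^2*(m^3 - 3*m^2*n - 25*m*n^2 + 75*n^3)^2)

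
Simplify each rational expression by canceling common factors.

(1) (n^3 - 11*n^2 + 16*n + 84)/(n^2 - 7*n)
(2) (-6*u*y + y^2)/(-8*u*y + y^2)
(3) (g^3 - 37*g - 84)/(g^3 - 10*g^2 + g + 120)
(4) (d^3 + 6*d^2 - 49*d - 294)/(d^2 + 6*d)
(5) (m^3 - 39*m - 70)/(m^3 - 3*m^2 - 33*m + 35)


(1) = (n^2 - 4*n - 12)/n
(2) = (-6*u + y)/(-8*u + y)
(3) = (g^2 - 3*g - 28)/(g^2 - 13*g + 40)
(4) = (d^2 - 49)/d
(5) = (m + 2)/(m - 1)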